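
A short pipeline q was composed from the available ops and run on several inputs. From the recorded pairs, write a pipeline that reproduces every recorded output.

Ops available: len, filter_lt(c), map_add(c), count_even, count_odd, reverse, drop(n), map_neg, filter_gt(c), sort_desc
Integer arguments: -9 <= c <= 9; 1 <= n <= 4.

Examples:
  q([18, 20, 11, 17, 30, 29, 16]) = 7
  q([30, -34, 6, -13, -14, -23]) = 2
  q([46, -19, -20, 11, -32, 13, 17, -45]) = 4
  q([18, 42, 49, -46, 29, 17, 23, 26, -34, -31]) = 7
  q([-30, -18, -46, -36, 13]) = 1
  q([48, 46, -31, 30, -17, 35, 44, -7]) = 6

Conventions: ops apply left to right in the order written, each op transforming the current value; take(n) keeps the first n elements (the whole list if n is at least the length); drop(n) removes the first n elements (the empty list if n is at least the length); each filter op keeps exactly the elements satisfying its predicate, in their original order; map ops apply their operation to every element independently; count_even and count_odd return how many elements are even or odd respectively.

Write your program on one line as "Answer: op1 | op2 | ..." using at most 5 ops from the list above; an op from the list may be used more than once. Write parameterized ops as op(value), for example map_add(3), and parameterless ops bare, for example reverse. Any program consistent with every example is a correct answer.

map_add(8) | sort_desc | filter_gt(-2) | map_neg | len

Check, running the answer program on each example:
  [18, 20, 11, 17, 30, 29, 16] -> [26, 28, 19, 25, 38, 37, 24] -> [38, 37, 28, 26, 25, 24, 19] -> [38, 37, 28, 26, 25, 24, 19] -> [-38, -37, -28, -26, -25, -24, -19] -> 7
  [30, -34, 6, -13, -14, -23] -> [38, -26, 14, -5, -6, -15] -> [38, 14, -5, -6, -15, -26] -> [38, 14] -> [-38, -14] -> 2
  [46, -19, -20, 11, -32, 13, 17, -45] -> [54, -11, -12, 19, -24, 21, 25, -37] -> [54, 25, 21, 19, -11, -12, -24, -37] -> [54, 25, 21, 19] -> [-54, -25, -21, -19] -> 4
  [18, 42, 49, -46, 29, 17, 23, 26, -34, -31] -> [26, 50, 57, -38, 37, 25, 31, 34, -26, -23] -> [57, 50, 37, 34, 31, 26, 25, -23, -26, -38] -> [57, 50, 37, 34, 31, 26, 25] -> [-57, -50, -37, -34, -31, -26, -25] -> 7
  [-30, -18, -46, -36, 13] -> [-22, -10, -38, -28, 21] -> [21, -10, -22, -28, -38] -> [21] -> [-21] -> 1
  [48, 46, -31, 30, -17, 35, 44, -7] -> [56, 54, -23, 38, -9, 43, 52, 1] -> [56, 54, 52, 43, 38, 1, -9, -23] -> [56, 54, 52, 43, 38, 1] -> [-56, -54, -52, -43, -38, -1] -> 6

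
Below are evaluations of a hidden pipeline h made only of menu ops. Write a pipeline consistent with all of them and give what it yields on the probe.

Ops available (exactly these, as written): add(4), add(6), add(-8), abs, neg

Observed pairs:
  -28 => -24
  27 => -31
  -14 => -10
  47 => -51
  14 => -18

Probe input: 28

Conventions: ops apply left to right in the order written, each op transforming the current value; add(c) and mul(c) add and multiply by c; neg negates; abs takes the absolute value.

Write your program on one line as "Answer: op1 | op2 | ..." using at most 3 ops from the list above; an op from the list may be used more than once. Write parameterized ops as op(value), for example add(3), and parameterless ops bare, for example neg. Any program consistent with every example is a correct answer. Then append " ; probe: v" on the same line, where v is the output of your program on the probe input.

add(4) | abs | neg ; probe: -32

Check, running the answer program on each example:
  -28 -> -24 -> 24 -> -24
  27 -> 31 -> 31 -> -31
  -14 -> -10 -> 10 -> -10
  47 -> 51 -> 51 -> -51
  14 -> 18 -> 18 -> -18
  probe: 28 -> 32 -> 32 -> -32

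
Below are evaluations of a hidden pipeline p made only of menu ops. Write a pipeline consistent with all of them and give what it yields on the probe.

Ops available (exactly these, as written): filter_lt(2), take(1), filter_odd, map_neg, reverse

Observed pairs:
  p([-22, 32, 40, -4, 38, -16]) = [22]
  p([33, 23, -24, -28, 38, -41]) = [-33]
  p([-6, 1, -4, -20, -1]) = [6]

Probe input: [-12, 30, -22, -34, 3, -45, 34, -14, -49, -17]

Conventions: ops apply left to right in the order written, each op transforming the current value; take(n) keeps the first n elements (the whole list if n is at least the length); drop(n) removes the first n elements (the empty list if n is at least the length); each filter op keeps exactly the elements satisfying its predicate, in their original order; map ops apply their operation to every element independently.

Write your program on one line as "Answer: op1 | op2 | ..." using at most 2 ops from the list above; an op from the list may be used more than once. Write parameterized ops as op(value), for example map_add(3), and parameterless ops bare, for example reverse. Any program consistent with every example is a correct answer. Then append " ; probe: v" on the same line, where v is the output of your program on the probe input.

map_neg | take(1) ; probe: [12]

Check, running the answer program on each example:
  [-22, 32, 40, -4, 38, -16] -> [22, -32, -40, 4, -38, 16] -> [22]
  [33, 23, -24, -28, 38, -41] -> [-33, -23, 24, 28, -38, 41] -> [-33]
  [-6, 1, -4, -20, -1] -> [6, -1, 4, 20, 1] -> [6]
  probe: [-12, 30, -22, -34, 3, -45, 34, -14, -49, -17] -> [12, -30, 22, 34, -3, 45, -34, 14, 49, 17] -> [12]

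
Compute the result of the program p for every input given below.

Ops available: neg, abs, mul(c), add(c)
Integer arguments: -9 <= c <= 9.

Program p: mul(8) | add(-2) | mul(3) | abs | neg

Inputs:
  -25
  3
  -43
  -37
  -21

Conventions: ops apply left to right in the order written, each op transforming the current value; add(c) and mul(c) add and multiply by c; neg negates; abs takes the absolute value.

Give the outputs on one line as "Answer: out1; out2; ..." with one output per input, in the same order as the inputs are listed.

Execution, op by op:
  -25 -> -200 -> -202 -> -606 -> 606 -> -606
  3 -> 24 -> 22 -> 66 -> 66 -> -66
  -43 -> -344 -> -346 -> -1038 -> 1038 -> -1038
  -37 -> -296 -> -298 -> -894 -> 894 -> -894
  -21 -> -168 -> -170 -> -510 -> 510 -> -510

-606; -66; -1038; -894; -510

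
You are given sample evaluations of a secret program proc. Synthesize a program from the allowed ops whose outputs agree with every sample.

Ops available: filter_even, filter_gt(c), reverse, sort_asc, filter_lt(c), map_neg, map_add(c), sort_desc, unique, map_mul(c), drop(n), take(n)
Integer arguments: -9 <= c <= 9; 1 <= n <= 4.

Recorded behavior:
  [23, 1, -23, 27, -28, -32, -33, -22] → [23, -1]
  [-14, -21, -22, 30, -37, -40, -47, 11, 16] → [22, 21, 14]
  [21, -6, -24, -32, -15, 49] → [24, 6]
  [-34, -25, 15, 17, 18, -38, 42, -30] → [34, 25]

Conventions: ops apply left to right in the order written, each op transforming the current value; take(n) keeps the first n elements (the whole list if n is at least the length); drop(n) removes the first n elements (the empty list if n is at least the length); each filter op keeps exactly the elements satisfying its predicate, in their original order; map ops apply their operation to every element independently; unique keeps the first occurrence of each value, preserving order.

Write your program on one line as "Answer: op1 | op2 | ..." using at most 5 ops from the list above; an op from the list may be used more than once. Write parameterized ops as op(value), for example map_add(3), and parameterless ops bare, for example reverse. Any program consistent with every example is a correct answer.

take(3) | sort_desc | sort_asc | filter_lt(5) | map_neg

Check, running the answer program on each example:
  [23, 1, -23, 27, -28, -32, -33, -22] -> [23, 1, -23] -> [23, 1, -23] -> [-23, 1, 23] -> [-23, 1] -> [23, -1]
  [-14, -21, -22, 30, -37, -40, -47, 11, 16] -> [-14, -21, -22] -> [-14, -21, -22] -> [-22, -21, -14] -> [-22, -21, -14] -> [22, 21, 14]
  [21, -6, -24, -32, -15, 49] -> [21, -6, -24] -> [21, -6, -24] -> [-24, -6, 21] -> [-24, -6] -> [24, 6]
  [-34, -25, 15, 17, 18, -38, 42, -30] -> [-34, -25, 15] -> [15, -25, -34] -> [-34, -25, 15] -> [-34, -25] -> [34, 25]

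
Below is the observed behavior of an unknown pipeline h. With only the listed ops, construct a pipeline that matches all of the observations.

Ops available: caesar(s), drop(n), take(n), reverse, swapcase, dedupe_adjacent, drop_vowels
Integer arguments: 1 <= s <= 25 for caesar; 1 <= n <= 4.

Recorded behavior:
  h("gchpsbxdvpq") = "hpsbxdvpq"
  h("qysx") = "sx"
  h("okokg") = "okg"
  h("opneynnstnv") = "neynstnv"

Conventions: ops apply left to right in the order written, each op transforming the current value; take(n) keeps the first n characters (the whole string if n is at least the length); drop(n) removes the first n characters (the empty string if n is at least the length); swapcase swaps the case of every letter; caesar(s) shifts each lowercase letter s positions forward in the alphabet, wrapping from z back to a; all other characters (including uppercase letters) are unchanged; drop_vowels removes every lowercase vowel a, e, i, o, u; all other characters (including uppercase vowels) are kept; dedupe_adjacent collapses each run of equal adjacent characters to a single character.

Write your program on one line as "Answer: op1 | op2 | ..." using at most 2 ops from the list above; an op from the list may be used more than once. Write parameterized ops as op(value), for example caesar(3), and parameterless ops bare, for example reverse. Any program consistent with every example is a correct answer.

drop(2) | dedupe_adjacent

Check, running the answer program on each example:
  "gchpsbxdvpq" -> "hpsbxdvpq" -> "hpsbxdvpq"
  "qysx" -> "sx" -> "sx"
  "okokg" -> "okg" -> "okg"
  "opneynnstnv" -> "neynnstnv" -> "neynstnv"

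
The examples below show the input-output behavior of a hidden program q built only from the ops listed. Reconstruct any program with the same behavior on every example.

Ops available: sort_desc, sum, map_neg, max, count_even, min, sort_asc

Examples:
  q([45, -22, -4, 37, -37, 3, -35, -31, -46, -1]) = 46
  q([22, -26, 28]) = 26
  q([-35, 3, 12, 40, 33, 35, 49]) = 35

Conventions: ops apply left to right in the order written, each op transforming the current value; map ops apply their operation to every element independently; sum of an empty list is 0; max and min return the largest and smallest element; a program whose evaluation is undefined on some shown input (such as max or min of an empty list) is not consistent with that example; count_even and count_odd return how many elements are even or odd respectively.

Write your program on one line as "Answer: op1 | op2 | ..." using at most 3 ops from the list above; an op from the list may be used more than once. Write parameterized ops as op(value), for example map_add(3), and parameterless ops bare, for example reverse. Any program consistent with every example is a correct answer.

map_neg | max

Check, running the answer program on each example:
  [45, -22, -4, 37, -37, 3, -35, -31, -46, -1] -> [-45, 22, 4, -37, 37, -3, 35, 31, 46, 1] -> 46
  [22, -26, 28] -> [-22, 26, -28] -> 26
  [-35, 3, 12, 40, 33, 35, 49] -> [35, -3, -12, -40, -33, -35, -49] -> 35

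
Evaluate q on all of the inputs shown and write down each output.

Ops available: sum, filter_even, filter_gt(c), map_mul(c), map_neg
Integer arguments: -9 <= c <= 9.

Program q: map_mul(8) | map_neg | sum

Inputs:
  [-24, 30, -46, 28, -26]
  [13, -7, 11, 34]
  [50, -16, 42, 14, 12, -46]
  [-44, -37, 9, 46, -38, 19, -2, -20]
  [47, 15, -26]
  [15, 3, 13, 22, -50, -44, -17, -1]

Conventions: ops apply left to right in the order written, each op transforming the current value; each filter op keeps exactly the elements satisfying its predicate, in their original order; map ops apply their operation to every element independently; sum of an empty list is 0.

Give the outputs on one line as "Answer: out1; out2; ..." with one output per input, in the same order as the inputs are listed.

304; -408; -448; 536; -288; 472

Execution, op by op:
  [-24, 30, -46, 28, -26] -> [-192, 240, -368, 224, -208] -> [192, -240, 368, -224, 208] -> 304
  [13, -7, 11, 34] -> [104, -56, 88, 272] -> [-104, 56, -88, -272] -> -408
  [50, -16, 42, 14, 12, -46] -> [400, -128, 336, 112, 96, -368] -> [-400, 128, -336, -112, -96, 368] -> -448
  [-44, -37, 9, 46, -38, 19, -2, -20] -> [-352, -296, 72, 368, -304, 152, -16, -160] -> [352, 296, -72, -368, 304, -152, 16, 160] -> 536
  [47, 15, -26] -> [376, 120, -208] -> [-376, -120, 208] -> -288
  [15, 3, 13, 22, -50, -44, -17, -1] -> [120, 24, 104, 176, -400, -352, -136, -8] -> [-120, -24, -104, -176, 400, 352, 136, 8] -> 472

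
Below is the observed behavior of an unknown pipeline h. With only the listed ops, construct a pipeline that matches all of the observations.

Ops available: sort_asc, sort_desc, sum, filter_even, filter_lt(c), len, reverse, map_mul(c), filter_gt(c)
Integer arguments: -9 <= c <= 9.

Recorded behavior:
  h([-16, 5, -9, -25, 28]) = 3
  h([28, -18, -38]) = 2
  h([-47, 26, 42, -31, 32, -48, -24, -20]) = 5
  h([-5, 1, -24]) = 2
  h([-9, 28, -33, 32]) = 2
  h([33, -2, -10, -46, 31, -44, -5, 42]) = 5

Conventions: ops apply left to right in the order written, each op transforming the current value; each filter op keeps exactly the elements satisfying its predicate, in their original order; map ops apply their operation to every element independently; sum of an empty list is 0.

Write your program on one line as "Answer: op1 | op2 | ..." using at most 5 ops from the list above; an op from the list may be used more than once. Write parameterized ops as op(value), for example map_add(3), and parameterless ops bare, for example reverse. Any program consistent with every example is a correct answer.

reverse | filter_lt(0) | map_mul(-6) | len

Check, running the answer program on each example:
  [-16, 5, -9, -25, 28] -> [28, -25, -9, 5, -16] -> [-25, -9, -16] -> [150, 54, 96] -> 3
  [28, -18, -38] -> [-38, -18, 28] -> [-38, -18] -> [228, 108] -> 2
  [-47, 26, 42, -31, 32, -48, -24, -20] -> [-20, -24, -48, 32, -31, 42, 26, -47] -> [-20, -24, -48, -31, -47] -> [120, 144, 288, 186, 282] -> 5
  [-5, 1, -24] -> [-24, 1, -5] -> [-24, -5] -> [144, 30] -> 2
  [-9, 28, -33, 32] -> [32, -33, 28, -9] -> [-33, -9] -> [198, 54] -> 2
  [33, -2, -10, -46, 31, -44, -5, 42] -> [42, -5, -44, 31, -46, -10, -2, 33] -> [-5, -44, -46, -10, -2] -> [30, 264, 276, 60, 12] -> 5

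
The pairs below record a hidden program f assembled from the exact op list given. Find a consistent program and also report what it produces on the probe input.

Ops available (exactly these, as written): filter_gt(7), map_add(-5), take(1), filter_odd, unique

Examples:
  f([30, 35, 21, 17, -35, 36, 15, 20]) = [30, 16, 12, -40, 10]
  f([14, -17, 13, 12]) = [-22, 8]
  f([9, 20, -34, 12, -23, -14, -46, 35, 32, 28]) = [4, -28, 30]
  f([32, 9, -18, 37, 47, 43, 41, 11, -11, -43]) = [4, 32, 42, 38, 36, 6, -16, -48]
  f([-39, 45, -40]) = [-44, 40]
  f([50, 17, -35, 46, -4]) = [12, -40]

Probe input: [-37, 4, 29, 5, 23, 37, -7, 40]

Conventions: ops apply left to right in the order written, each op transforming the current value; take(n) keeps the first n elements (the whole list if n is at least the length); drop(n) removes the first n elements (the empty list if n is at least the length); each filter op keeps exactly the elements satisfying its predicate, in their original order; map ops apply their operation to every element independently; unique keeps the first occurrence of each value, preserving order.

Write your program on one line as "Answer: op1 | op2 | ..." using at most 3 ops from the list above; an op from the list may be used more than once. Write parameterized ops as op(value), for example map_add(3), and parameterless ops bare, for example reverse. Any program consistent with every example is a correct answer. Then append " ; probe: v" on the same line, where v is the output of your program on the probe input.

filter_odd | map_add(-5) ; probe: [-42, 24, 0, 18, 32, -12]

Check, running the answer program on each example:
  [30, 35, 21, 17, -35, 36, 15, 20] -> [35, 21, 17, -35, 15] -> [30, 16, 12, -40, 10]
  [14, -17, 13, 12] -> [-17, 13] -> [-22, 8]
  [9, 20, -34, 12, -23, -14, -46, 35, 32, 28] -> [9, -23, 35] -> [4, -28, 30]
  [32, 9, -18, 37, 47, 43, 41, 11, -11, -43] -> [9, 37, 47, 43, 41, 11, -11, -43] -> [4, 32, 42, 38, 36, 6, -16, -48]
  [-39, 45, -40] -> [-39, 45] -> [-44, 40]
  [50, 17, -35, 46, -4] -> [17, -35] -> [12, -40]
  probe: [-37, 4, 29, 5, 23, 37, -7, 40] -> [-37, 29, 5, 23, 37, -7] -> [-42, 24, 0, 18, 32, -12]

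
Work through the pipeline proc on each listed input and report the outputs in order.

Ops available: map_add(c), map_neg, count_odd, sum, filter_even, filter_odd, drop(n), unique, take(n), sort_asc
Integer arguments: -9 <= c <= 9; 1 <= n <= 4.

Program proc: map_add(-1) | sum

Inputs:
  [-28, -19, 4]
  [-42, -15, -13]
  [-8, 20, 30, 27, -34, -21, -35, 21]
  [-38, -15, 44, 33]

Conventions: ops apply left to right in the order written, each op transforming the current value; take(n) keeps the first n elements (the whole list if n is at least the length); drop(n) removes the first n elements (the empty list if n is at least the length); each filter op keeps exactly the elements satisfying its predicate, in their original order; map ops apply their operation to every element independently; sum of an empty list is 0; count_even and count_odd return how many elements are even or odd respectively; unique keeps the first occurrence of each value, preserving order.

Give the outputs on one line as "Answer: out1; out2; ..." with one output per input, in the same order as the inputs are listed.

Execution, op by op:
  [-28, -19, 4] -> [-29, -20, 3] -> -46
  [-42, -15, -13] -> [-43, -16, -14] -> -73
  [-8, 20, 30, 27, -34, -21, -35, 21] -> [-9, 19, 29, 26, -35, -22, -36, 20] -> -8
  [-38, -15, 44, 33] -> [-39, -16, 43, 32] -> 20

-46; -73; -8; 20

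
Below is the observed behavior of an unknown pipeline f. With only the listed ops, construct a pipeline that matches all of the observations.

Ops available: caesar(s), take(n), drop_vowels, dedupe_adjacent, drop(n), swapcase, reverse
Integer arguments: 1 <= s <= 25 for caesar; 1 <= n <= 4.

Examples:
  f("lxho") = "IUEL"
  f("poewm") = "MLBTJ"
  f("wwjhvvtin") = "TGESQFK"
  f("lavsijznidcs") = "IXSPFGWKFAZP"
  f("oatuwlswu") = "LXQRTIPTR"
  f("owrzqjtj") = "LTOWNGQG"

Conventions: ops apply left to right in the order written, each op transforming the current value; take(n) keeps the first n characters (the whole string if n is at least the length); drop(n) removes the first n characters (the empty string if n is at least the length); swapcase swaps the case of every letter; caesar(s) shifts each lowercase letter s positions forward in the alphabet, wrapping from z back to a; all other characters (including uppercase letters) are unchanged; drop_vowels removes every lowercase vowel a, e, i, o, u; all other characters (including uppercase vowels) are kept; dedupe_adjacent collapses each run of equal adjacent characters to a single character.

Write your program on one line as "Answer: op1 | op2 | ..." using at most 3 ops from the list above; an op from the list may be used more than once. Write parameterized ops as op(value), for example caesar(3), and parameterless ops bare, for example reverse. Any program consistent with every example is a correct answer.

dedupe_adjacent | caesar(23) | swapcase

Check, running the answer program on each example:
  "lxho" -> "lxho" -> "iuel" -> "IUEL"
  "poewm" -> "poewm" -> "mlbtj" -> "MLBTJ"
  "wwjhvvtin" -> "wjhvtin" -> "tgesqfk" -> "TGESQFK"
  "lavsijznidcs" -> "lavsijznidcs" -> "ixspfgwkfazp" -> "IXSPFGWKFAZP"
  "oatuwlswu" -> "oatuwlswu" -> "lxqrtiptr" -> "LXQRTIPTR"
  "owrzqjtj" -> "owrzqjtj" -> "ltowngqg" -> "LTOWNGQG"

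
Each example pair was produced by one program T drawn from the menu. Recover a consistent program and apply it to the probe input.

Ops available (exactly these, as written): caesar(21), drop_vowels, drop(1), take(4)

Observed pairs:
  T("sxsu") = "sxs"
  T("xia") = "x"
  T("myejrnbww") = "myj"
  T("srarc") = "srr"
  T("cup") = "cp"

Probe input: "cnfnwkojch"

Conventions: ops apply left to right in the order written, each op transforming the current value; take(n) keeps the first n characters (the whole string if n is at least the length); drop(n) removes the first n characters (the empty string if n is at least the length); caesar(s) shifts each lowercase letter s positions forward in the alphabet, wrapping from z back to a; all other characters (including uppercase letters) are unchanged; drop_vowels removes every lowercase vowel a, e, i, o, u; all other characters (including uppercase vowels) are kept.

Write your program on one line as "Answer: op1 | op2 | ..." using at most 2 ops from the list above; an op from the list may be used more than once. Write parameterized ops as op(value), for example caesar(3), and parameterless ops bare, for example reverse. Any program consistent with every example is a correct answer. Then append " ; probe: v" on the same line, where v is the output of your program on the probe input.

take(4) | drop_vowels ; probe: "cnfn"

Check, running the answer program on each example:
  "sxsu" -> "sxsu" -> "sxs"
  "xia" -> "xia" -> "x"
  "myejrnbww" -> "myej" -> "myj"
  "srarc" -> "srar" -> "srr"
  "cup" -> "cup" -> "cp"
  probe: "cnfnwkojch" -> "cnfn" -> "cnfn"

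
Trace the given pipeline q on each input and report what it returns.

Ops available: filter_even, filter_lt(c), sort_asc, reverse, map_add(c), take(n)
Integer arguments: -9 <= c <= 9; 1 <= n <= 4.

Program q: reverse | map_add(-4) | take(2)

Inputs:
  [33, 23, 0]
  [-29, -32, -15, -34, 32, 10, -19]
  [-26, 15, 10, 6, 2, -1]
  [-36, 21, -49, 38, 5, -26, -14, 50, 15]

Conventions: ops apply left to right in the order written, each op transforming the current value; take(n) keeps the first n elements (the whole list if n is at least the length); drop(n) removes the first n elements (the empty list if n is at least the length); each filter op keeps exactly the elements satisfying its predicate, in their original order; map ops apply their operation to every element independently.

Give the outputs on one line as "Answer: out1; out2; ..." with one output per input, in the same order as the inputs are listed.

Execution, op by op:
  [33, 23, 0] -> [0, 23, 33] -> [-4, 19, 29] -> [-4, 19]
  [-29, -32, -15, -34, 32, 10, -19] -> [-19, 10, 32, -34, -15, -32, -29] -> [-23, 6, 28, -38, -19, -36, -33] -> [-23, 6]
  [-26, 15, 10, 6, 2, -1] -> [-1, 2, 6, 10, 15, -26] -> [-5, -2, 2, 6, 11, -30] -> [-5, -2]
  [-36, 21, -49, 38, 5, -26, -14, 50, 15] -> [15, 50, -14, -26, 5, 38, -49, 21, -36] -> [11, 46, -18, -30, 1, 34, -53, 17, -40] -> [11, 46]

[-4, 19]; [-23, 6]; [-5, -2]; [11, 46]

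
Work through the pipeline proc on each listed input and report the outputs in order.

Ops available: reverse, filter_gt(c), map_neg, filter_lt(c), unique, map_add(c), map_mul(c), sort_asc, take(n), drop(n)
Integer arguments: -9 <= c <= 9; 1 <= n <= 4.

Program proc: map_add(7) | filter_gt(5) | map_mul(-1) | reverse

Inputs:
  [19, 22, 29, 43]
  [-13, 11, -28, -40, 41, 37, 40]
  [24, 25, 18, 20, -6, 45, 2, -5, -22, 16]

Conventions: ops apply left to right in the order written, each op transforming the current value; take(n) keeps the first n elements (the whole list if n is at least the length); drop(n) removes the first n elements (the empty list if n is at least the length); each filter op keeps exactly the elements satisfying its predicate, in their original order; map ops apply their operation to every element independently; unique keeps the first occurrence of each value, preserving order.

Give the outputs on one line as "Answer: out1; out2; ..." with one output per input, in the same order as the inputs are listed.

Execution, op by op:
  [19, 22, 29, 43] -> [26, 29, 36, 50] -> [26, 29, 36, 50] -> [-26, -29, -36, -50] -> [-50, -36, -29, -26]
  [-13, 11, -28, -40, 41, 37, 40] -> [-6, 18, -21, -33, 48, 44, 47] -> [18, 48, 44, 47] -> [-18, -48, -44, -47] -> [-47, -44, -48, -18]
  [24, 25, 18, 20, -6, 45, 2, -5, -22, 16] -> [31, 32, 25, 27, 1, 52, 9, 2, -15, 23] -> [31, 32, 25, 27, 52, 9, 23] -> [-31, -32, -25, -27, -52, -9, -23] -> [-23, -9, -52, -27, -25, -32, -31]

[-50, -36, -29, -26]; [-47, -44, -48, -18]; [-23, -9, -52, -27, -25, -32, -31]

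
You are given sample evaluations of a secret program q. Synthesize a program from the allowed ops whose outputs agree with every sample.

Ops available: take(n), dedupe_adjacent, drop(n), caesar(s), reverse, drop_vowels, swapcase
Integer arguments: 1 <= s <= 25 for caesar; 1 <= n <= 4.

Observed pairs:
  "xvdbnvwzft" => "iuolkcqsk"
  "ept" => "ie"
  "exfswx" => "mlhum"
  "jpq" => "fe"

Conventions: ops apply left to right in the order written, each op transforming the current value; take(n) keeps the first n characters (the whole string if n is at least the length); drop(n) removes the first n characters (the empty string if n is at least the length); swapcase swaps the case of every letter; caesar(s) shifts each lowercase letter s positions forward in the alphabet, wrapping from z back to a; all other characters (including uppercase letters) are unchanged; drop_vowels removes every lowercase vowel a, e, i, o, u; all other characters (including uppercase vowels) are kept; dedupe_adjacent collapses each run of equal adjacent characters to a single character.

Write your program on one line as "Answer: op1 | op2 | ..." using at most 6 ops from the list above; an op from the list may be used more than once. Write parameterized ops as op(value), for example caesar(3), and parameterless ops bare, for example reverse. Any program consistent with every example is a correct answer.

drop(1) | reverse | caesar(24) | caesar(20) | caesar(23)

Check, running the answer program on each example:
  "xvdbnvwzft" -> "vdbnvwzft" -> "tfzwvnbdv" -> "rdxutlzbt" -> "lxronftvn" -> "iuolkcqsk"
  "ept" -> "pt" -> "tp" -> "rn" -> "lh" -> "ie"
  "exfswx" -> "xfswx" -> "xwsfx" -> "vuqdv" -> "pokxp" -> "mlhum"
  "jpq" -> "pq" -> "qp" -> "on" -> "ih" -> "fe"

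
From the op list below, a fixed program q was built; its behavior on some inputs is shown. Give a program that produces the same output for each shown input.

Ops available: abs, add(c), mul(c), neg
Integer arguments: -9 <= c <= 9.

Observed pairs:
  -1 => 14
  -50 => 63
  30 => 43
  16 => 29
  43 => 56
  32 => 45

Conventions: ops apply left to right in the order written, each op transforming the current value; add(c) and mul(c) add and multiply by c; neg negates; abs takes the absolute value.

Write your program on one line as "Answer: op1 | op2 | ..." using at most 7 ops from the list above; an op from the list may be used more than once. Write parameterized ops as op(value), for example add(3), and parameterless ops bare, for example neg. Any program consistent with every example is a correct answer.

abs | neg | add(-3) | add(-2) | add(-8) | neg

Check, running the answer program on each example:
  -1 -> 1 -> -1 -> -4 -> -6 -> -14 -> 14
  -50 -> 50 -> -50 -> -53 -> -55 -> -63 -> 63
  30 -> 30 -> -30 -> -33 -> -35 -> -43 -> 43
  16 -> 16 -> -16 -> -19 -> -21 -> -29 -> 29
  43 -> 43 -> -43 -> -46 -> -48 -> -56 -> 56
  32 -> 32 -> -32 -> -35 -> -37 -> -45 -> 45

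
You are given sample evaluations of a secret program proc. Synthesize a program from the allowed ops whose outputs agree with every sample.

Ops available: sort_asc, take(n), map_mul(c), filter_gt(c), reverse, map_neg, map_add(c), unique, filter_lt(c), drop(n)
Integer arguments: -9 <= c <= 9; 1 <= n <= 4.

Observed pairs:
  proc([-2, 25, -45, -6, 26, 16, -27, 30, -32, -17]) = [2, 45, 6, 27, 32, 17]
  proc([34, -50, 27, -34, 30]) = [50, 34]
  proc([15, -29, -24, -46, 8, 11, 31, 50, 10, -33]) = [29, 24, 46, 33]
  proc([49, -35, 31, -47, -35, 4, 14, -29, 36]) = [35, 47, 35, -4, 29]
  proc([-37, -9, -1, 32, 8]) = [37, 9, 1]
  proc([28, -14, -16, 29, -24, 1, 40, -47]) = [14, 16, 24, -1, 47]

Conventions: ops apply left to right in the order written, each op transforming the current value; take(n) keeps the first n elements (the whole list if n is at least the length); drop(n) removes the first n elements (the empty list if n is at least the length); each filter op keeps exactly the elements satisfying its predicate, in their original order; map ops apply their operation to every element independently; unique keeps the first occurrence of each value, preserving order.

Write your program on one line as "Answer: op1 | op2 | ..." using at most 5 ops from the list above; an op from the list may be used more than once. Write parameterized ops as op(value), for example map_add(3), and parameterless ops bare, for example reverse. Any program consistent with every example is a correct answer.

reverse | map_neg | filter_gt(-8) | reverse

Check, running the answer program on each example:
  [-2, 25, -45, -6, 26, 16, -27, 30, -32, -17] -> [-17, -32, 30, -27, 16, 26, -6, -45, 25, -2] -> [17, 32, -30, 27, -16, -26, 6, 45, -25, 2] -> [17, 32, 27, 6, 45, 2] -> [2, 45, 6, 27, 32, 17]
  [34, -50, 27, -34, 30] -> [30, -34, 27, -50, 34] -> [-30, 34, -27, 50, -34] -> [34, 50] -> [50, 34]
  [15, -29, -24, -46, 8, 11, 31, 50, 10, -33] -> [-33, 10, 50, 31, 11, 8, -46, -24, -29, 15] -> [33, -10, -50, -31, -11, -8, 46, 24, 29, -15] -> [33, 46, 24, 29] -> [29, 24, 46, 33]
  [49, -35, 31, -47, -35, 4, 14, -29, 36] -> [36, -29, 14, 4, -35, -47, 31, -35, 49] -> [-36, 29, -14, -4, 35, 47, -31, 35, -49] -> [29, -4, 35, 47, 35] -> [35, 47, 35, -4, 29]
  [-37, -9, -1, 32, 8] -> [8, 32, -1, -9, -37] -> [-8, -32, 1, 9, 37] -> [1, 9, 37] -> [37, 9, 1]
  [28, -14, -16, 29, -24, 1, 40, -47] -> [-47, 40, 1, -24, 29, -16, -14, 28] -> [47, -40, -1, 24, -29, 16, 14, -28] -> [47, -1, 24, 16, 14] -> [14, 16, 24, -1, 47]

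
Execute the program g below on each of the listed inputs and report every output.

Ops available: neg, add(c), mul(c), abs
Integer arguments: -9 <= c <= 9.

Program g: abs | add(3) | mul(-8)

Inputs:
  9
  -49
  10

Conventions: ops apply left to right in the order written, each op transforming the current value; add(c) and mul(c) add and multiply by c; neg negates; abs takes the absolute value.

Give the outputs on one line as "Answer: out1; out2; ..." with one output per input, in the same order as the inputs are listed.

-96; -416; -104

Execution, op by op:
  9 -> 9 -> 12 -> -96
  -49 -> 49 -> 52 -> -416
  10 -> 10 -> 13 -> -104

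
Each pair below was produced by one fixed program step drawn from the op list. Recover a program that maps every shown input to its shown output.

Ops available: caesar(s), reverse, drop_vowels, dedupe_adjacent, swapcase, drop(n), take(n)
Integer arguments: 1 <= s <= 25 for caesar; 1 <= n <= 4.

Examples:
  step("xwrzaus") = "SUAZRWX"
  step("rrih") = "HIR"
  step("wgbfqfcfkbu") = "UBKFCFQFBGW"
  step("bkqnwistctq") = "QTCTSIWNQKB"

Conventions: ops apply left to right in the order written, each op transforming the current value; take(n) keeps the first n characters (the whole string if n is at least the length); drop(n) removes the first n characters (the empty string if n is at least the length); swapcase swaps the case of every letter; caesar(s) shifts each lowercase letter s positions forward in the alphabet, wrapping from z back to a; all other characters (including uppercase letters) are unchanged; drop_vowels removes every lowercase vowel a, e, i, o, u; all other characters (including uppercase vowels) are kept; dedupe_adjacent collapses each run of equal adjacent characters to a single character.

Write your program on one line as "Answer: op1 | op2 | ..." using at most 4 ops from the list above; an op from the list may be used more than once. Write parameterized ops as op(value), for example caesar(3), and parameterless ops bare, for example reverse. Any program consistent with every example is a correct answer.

dedupe_adjacent | reverse | swapcase

Check, running the answer program on each example:
  "xwrzaus" -> "xwrzaus" -> "suazrwx" -> "SUAZRWX"
  "rrih" -> "rih" -> "hir" -> "HIR"
  "wgbfqfcfkbu" -> "wgbfqfcfkbu" -> "ubkfcfqfbgw" -> "UBKFCFQFBGW"
  "bkqnwistctq" -> "bkqnwistctq" -> "qtctsiwnqkb" -> "QTCTSIWNQKB"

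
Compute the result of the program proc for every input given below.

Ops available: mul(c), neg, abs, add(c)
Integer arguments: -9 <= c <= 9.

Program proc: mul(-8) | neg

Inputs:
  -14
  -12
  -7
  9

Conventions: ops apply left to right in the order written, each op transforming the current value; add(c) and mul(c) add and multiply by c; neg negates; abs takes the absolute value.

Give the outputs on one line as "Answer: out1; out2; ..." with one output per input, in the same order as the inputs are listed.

-112; -96; -56; 72

Execution, op by op:
  -14 -> 112 -> -112
  -12 -> 96 -> -96
  -7 -> 56 -> -56
  9 -> -72 -> 72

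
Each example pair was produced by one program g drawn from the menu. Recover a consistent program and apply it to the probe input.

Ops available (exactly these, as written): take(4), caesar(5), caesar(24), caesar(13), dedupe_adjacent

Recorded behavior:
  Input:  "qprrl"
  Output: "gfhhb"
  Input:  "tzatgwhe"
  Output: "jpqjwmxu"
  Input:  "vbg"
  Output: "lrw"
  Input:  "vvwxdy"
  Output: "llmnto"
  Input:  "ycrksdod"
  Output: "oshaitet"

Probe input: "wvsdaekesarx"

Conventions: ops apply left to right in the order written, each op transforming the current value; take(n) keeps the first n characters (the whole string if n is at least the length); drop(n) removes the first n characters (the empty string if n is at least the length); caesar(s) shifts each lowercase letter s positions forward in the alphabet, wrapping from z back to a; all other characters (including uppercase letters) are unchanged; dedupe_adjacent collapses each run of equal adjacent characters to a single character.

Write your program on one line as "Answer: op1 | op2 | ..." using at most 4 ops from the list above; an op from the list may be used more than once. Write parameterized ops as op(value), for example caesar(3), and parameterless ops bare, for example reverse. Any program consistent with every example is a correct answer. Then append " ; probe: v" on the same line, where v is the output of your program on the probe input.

caesar(5) | caesar(24) | caesar(13) ; probe: "mlitquauiqhn"

Check, running the answer program on each example:
  "qprrl" -> "vuwwq" -> "tsuuo" -> "gfhhb"
  "tzatgwhe" -> "yefylbmj" -> "wcdwjzkh" -> "jpqjwmxu"
  "vbg" -> "agl" -> "yej" -> "lrw"
  "vvwxdy" -> "aabcid" -> "yyzagb" -> "llmnto"
  "ycrksdod" -> "dhwpxiti" -> "bfunvgrg" -> "oshaitet"
  probe: "wvsdaekesarx" -> "baxifjpjxfwc" -> "zyvgdhnhvdua" -> "mlitquauiqhn"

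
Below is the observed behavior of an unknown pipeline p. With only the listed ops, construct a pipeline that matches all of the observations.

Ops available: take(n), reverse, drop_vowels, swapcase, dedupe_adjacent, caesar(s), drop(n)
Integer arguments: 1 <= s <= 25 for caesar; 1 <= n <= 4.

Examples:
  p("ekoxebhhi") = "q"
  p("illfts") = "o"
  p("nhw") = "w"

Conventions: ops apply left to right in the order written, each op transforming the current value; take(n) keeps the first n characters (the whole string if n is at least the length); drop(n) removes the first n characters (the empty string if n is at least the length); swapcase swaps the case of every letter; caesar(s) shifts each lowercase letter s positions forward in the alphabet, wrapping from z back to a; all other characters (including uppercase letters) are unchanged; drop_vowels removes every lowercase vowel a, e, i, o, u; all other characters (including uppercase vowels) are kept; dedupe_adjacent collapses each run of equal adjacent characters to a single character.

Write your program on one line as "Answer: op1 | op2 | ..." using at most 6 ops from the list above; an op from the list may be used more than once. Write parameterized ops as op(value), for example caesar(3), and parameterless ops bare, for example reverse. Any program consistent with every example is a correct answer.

caesar(20) | caesar(17) | caesar(24) | reverse | drop(2) | take(1)

Check, running the answer program on each example:
  "ekoxebhhi" -> "yeiryvbbc" -> "pvzipmsst" -> "ntxgnkqqr" -> "rqqkngxtn" -> "qkngxtn" -> "q"
  "illfts" -> "cffznm" -> "twwqed" -> "ruuocb" -> "bcouur" -> "ouur" -> "o"
  "nhw" -> "hbq" -> "ysh" -> "wqf" -> "fqw" -> "w" -> "w"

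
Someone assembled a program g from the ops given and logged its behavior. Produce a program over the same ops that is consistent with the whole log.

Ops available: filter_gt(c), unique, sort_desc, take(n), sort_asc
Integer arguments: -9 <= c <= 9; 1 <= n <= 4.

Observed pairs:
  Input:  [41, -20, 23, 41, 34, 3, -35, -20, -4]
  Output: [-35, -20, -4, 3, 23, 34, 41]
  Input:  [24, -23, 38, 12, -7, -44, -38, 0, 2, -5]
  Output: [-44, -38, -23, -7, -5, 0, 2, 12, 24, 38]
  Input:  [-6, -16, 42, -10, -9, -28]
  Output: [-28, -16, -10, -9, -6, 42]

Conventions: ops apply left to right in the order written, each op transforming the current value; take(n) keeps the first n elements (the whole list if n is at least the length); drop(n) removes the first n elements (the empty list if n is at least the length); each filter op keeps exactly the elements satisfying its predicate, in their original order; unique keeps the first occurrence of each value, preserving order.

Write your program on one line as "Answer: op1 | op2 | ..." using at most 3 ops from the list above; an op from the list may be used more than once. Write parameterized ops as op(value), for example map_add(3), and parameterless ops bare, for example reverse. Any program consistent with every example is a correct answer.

sort_asc | unique

Check, running the answer program on each example:
  [41, -20, 23, 41, 34, 3, -35, -20, -4] -> [-35, -20, -20, -4, 3, 23, 34, 41, 41] -> [-35, -20, -4, 3, 23, 34, 41]
  [24, -23, 38, 12, -7, -44, -38, 0, 2, -5] -> [-44, -38, -23, -7, -5, 0, 2, 12, 24, 38] -> [-44, -38, -23, -7, -5, 0, 2, 12, 24, 38]
  [-6, -16, 42, -10, -9, -28] -> [-28, -16, -10, -9, -6, 42] -> [-28, -16, -10, -9, -6, 42]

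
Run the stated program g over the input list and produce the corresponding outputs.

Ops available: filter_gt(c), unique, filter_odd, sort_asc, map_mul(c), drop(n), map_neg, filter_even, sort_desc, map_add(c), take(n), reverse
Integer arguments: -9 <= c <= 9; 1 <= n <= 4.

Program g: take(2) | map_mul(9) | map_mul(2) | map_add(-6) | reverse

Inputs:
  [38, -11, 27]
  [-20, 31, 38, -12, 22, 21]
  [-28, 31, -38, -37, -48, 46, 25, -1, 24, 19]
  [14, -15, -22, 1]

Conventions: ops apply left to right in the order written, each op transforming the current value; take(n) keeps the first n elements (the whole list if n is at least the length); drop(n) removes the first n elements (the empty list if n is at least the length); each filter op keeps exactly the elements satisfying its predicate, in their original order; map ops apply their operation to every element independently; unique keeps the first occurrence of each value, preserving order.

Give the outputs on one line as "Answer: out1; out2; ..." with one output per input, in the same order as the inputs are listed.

Execution, op by op:
  [38, -11, 27] -> [38, -11] -> [342, -99] -> [684, -198] -> [678, -204] -> [-204, 678]
  [-20, 31, 38, -12, 22, 21] -> [-20, 31] -> [-180, 279] -> [-360, 558] -> [-366, 552] -> [552, -366]
  [-28, 31, -38, -37, -48, 46, 25, -1, 24, 19] -> [-28, 31] -> [-252, 279] -> [-504, 558] -> [-510, 552] -> [552, -510]
  [14, -15, -22, 1] -> [14, -15] -> [126, -135] -> [252, -270] -> [246, -276] -> [-276, 246]

[-204, 678]; [552, -366]; [552, -510]; [-276, 246]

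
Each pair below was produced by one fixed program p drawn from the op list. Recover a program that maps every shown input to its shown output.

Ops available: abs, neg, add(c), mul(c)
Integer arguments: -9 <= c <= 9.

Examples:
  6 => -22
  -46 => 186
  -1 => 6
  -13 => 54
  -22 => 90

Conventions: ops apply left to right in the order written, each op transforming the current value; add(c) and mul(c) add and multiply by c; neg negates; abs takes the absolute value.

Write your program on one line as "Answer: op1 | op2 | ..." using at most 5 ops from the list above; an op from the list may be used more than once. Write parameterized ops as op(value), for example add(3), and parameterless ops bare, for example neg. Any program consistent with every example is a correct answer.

mul(4) | add(-5) | add(3) | neg

Check, running the answer program on each example:
  6 -> 24 -> 19 -> 22 -> -22
  -46 -> -184 -> -189 -> -186 -> 186
  -1 -> -4 -> -9 -> -6 -> 6
  -13 -> -52 -> -57 -> -54 -> 54
  -22 -> -88 -> -93 -> -90 -> 90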